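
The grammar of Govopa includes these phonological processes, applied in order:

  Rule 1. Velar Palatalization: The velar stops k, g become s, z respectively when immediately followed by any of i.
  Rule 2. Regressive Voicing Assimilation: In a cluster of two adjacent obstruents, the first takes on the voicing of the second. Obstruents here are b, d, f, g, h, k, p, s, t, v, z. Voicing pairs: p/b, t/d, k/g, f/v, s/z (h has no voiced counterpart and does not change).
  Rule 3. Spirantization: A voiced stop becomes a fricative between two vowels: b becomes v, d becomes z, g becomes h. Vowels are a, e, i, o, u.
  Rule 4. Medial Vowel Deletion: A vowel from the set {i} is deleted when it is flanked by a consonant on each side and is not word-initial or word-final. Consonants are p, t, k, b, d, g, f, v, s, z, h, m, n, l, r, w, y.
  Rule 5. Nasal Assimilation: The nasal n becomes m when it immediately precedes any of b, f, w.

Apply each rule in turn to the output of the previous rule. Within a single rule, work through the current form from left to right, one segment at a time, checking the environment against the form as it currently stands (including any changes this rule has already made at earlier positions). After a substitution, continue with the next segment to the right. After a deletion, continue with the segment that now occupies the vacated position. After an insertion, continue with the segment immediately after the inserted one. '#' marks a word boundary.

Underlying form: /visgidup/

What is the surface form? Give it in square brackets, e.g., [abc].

[vzzzup]

Rule 1 Velar Palatalization: [visgidup] → [viszidup]
Rule 2 Regressive Voicing Assimilation: [viszidup] → [vizzidup]
Rule 3 Spirantization: [vizzidup] → [vizzizup]
Rule 4 Medial Vowel Deletion: [vizzizup] → [vzzzup]
Rule 5 Nasal Assimilation: no change — [vzzzup]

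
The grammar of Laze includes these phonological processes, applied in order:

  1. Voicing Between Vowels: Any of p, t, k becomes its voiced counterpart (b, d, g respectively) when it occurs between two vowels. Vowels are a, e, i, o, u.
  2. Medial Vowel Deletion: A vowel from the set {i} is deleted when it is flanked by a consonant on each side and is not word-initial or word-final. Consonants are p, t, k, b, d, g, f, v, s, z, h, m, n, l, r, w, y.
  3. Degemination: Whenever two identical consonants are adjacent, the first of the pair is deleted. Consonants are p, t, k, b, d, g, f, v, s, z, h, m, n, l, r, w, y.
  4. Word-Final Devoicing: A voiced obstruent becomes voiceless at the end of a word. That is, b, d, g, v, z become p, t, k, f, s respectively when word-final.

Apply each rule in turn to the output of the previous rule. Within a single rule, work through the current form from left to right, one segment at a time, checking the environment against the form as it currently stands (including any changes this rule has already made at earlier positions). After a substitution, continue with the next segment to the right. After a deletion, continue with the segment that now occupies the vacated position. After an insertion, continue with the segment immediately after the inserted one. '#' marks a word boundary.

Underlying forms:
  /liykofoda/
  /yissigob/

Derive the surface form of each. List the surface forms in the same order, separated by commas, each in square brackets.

/liykofoda/:
  1 Voicing Between Vowels: no change — [liykofoda]
  2 Medial Vowel Deletion: [liykofoda] → [lykofoda]
  3 Degemination: no change — [lykofoda]
  4 Word-Final Devoicing: no change — [lykofoda]
/yissigob/:
  1 Voicing Between Vowels: no change — [yissigob]
  2 Medial Vowel Deletion: [yissigob] → [yssgob]
  3 Degemination: [yssgob] → [ysgob]
  4 Word-Final Devoicing: [ysgob] → [ysgop]

[lykofoda], [ysgop]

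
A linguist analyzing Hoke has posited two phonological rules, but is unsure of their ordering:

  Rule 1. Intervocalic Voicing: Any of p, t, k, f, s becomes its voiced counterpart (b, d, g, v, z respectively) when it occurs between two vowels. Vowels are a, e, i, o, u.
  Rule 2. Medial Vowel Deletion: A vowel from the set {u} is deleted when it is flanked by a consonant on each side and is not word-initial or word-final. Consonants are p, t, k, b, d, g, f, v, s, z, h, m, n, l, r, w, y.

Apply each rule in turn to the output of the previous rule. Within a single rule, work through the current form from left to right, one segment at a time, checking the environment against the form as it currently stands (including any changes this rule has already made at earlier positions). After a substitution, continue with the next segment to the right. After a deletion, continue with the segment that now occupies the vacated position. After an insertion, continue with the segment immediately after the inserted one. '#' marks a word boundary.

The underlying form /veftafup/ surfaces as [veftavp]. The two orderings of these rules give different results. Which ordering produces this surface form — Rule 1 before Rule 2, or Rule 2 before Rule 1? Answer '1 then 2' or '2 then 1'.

1 then 2

Order 1 then 2:
  1 Intervocalic Voicing: [veftafup] → [veftavup]
  2 Medial Vowel Deletion: [veftavup] → [veftavp]
  result: [veftavp]
Order 2 then 1:
  2 Medial Vowel Deletion: [veftafup] → [veftafp]
  1 Intervocalic Voicing: no change — [veftafp]
  result: [veftafp]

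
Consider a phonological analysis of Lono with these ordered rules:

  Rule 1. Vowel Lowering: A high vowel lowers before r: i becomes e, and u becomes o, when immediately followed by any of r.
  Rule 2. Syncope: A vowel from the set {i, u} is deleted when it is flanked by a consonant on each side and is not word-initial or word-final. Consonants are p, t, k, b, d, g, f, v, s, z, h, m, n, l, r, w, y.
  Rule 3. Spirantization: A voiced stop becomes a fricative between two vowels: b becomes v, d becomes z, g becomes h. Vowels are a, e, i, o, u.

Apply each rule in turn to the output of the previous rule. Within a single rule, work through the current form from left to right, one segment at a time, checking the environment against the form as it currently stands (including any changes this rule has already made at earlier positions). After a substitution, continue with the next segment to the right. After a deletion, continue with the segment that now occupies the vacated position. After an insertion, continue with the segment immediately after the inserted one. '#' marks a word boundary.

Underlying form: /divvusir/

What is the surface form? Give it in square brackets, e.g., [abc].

Rule 1 Vowel Lowering: [divvusir] → [divvuser]
Rule 2 Syncope: [divvuser] → [dvvser]
Rule 3 Spirantization: no change — [dvvser]

[dvvser]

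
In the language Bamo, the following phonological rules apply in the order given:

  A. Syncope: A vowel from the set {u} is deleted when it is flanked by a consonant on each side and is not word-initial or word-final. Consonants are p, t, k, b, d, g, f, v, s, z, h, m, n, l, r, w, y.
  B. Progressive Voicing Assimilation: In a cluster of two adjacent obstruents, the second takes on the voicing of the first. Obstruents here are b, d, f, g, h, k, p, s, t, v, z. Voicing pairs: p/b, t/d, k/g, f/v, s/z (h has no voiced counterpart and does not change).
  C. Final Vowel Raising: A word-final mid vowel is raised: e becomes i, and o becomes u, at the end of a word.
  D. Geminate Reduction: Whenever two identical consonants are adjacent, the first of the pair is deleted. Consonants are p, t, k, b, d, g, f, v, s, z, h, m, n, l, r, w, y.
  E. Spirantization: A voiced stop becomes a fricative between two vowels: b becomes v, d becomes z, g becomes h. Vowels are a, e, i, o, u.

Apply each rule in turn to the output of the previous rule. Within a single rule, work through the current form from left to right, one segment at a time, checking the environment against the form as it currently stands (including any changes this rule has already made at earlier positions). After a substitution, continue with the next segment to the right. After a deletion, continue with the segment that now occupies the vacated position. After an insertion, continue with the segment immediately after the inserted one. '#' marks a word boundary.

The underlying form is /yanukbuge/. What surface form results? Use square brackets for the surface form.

A Syncope: [yanukbuge] → [yankbge]
B Progressive Voicing Assimilation: [yankbge] → [yankpke]
C Final Vowel Raising: [yankpke] → [yankpki]
D Geminate Reduction: no change — [yankpki]
E Spirantization: no change — [yankpki]

[yankpki]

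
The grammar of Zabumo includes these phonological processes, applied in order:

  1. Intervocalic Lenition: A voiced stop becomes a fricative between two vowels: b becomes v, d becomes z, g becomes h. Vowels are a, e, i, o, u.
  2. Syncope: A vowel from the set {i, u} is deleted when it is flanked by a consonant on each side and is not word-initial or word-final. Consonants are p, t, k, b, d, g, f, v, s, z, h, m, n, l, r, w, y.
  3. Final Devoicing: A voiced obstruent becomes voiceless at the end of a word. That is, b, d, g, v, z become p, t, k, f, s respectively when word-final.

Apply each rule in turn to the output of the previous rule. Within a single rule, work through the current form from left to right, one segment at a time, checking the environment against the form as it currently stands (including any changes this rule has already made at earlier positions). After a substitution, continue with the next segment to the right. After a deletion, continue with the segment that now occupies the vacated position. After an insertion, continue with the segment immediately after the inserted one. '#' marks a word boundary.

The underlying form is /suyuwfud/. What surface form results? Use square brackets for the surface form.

[sywft]

1 Intervocalic Lenition: no change — [suyuwfud]
2 Syncope: [suyuwfud] → [sywfd]
3 Final Devoicing: [sywfd] → [sywft]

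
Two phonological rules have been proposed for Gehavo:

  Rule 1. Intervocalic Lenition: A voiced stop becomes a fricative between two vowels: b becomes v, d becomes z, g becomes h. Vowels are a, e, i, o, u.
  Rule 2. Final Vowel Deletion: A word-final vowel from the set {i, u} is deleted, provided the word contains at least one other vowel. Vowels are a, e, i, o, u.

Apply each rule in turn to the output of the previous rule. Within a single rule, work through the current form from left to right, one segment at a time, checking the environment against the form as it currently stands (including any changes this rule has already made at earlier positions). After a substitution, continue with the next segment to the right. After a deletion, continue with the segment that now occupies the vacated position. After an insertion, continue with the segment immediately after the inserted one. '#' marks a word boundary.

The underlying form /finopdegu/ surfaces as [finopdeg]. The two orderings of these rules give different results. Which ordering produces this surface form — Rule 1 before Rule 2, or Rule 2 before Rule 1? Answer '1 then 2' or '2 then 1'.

Order 1 then 2:
  1 Intervocalic Lenition: [finopdegu] → [finopdehu]
  2 Final Vowel Deletion: [finopdehu] → [finopdeh]
  result: [finopdeh]
Order 2 then 1:
  2 Final Vowel Deletion: [finopdegu] → [finopdeg]
  1 Intervocalic Lenition: no change — [finopdeg]
  result: [finopdeg]

2 then 1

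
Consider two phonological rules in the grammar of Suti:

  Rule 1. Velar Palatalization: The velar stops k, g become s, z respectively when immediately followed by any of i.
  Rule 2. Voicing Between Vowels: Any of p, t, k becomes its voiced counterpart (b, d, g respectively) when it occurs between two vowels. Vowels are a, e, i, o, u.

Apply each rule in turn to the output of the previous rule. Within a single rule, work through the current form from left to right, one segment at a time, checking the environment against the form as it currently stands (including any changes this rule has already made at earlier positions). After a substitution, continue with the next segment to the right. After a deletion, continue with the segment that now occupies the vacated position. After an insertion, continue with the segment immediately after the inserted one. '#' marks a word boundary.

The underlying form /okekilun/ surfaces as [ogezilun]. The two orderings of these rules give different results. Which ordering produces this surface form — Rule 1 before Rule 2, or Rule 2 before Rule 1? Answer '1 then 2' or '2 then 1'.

2 then 1

Order 1 then 2:
  1 Velar Palatalization: [okekilun] → [okesilun]
  2 Voicing Between Vowels: [okesilun] → [ogesilun]
  result: [ogesilun]
Order 2 then 1:
  2 Voicing Between Vowels: [okekilun] → [ogegilun]
  1 Velar Palatalization: [ogegilun] → [ogezilun]
  result: [ogezilun]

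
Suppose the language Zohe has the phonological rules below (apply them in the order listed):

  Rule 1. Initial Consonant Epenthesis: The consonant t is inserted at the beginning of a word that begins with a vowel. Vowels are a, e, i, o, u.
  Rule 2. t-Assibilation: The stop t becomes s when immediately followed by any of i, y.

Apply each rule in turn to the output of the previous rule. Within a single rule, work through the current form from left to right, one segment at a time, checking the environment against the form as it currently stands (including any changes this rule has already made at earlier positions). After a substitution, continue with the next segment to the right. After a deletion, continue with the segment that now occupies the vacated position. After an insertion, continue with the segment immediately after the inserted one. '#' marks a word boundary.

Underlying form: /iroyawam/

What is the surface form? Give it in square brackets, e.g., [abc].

[siroyawam]

Rule 1 Initial Consonant Epenthesis: [iroyawam] → [tiroyawam]
Rule 2 t-Assibilation: [tiroyawam] → [siroyawam]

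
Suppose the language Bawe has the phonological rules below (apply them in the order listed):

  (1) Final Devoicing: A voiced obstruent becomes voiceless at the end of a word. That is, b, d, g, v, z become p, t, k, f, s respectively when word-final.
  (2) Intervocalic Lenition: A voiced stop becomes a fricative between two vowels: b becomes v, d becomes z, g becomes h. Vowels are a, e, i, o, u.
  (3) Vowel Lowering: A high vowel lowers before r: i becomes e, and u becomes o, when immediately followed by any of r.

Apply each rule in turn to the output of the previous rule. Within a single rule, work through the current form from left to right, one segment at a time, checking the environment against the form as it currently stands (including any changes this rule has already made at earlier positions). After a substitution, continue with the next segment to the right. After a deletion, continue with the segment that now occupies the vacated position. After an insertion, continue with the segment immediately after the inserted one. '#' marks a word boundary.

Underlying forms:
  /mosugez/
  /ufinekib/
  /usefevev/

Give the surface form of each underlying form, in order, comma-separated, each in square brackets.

/mosugez/:
  (1) Final Devoicing: [mosugez] → [mosuges]
  (2) Intervocalic Lenition: [mosuges] → [mosuhes]
  (3) Vowel Lowering: no change — [mosuhes]
/ufinekib/:
  (1) Final Devoicing: [ufinekib] → [ufinekip]
  (2) Intervocalic Lenition: no change — [ufinekip]
  (3) Vowel Lowering: no change — [ufinekip]
/usefevev/:
  (1) Final Devoicing: [usefevev] → [usefevef]
  (2) Intervocalic Lenition: no change — [usefevef]
  (3) Vowel Lowering: no change — [usefevef]

[mosuhes], [ufinekip], [usefevef]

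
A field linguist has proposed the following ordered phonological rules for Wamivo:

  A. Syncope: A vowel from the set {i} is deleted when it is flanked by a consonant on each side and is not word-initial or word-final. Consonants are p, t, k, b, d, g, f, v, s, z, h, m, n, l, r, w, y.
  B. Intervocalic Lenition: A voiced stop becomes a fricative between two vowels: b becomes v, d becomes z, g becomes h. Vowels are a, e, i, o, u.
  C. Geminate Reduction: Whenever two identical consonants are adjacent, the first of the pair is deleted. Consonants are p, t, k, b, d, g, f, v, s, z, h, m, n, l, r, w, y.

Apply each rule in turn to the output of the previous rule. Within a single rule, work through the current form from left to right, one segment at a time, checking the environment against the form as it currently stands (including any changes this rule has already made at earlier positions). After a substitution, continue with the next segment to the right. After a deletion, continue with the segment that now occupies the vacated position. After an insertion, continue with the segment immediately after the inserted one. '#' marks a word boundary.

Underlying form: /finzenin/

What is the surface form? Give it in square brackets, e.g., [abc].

[fnzen]

A Syncope: [finzenin] → [fnzenn]
B Intervocalic Lenition: no change — [fnzenn]
C Geminate Reduction: [fnzenn] → [fnzen]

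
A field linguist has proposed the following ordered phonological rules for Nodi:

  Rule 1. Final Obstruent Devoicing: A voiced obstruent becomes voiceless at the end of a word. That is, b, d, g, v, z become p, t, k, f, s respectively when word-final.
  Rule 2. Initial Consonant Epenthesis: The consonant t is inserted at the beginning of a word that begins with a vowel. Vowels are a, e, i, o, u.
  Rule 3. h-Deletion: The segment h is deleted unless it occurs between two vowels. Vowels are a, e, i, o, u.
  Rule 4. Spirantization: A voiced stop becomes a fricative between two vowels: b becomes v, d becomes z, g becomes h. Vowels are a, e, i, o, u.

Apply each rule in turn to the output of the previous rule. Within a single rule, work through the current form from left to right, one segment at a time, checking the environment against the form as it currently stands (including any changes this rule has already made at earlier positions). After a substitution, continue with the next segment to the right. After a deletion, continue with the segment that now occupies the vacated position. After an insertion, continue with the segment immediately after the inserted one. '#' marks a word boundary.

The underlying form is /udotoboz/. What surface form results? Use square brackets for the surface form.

Rule 1 Final Obstruent Devoicing: [udotoboz] → [udotobos]
Rule 2 Initial Consonant Epenthesis: [udotobos] → [tudotobos]
Rule 3 h-Deletion: no change — [tudotobos]
Rule 4 Spirantization: [tudotobos] → [tuzotovos]

[tuzotovos]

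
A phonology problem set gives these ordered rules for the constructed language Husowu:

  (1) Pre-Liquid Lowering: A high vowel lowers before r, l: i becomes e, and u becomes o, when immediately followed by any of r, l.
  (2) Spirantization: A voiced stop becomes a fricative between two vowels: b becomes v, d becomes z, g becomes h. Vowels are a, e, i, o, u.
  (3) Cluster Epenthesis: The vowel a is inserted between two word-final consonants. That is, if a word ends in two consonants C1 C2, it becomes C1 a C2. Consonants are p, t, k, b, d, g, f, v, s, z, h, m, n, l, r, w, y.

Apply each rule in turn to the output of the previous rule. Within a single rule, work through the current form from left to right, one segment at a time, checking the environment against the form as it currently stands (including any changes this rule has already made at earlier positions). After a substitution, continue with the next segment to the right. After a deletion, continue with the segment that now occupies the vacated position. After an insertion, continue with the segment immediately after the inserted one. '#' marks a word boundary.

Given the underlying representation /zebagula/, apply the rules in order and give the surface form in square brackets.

[zevahola]

(1) Pre-Liquid Lowering: [zebagula] → [zebagola]
(2) Spirantization: [zebagola] → [zevahola]
(3) Cluster Epenthesis: no change — [zevahola]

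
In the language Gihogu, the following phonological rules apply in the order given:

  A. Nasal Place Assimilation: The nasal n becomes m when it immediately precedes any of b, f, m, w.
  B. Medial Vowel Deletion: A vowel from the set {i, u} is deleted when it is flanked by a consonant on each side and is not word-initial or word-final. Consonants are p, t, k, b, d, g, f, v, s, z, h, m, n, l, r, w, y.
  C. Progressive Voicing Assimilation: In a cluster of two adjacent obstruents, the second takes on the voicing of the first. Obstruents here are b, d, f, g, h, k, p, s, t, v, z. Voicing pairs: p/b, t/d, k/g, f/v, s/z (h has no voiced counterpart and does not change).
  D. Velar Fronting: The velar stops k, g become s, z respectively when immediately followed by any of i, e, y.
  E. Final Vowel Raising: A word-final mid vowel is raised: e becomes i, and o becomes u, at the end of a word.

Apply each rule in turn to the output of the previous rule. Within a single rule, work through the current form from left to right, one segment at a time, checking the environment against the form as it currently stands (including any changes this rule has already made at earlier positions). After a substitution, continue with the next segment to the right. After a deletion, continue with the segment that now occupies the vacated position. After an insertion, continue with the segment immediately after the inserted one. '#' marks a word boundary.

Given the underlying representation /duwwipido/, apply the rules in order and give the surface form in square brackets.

A Nasal Place Assimilation: no change — [duwwipido]
B Medial Vowel Deletion: [duwwipido] → [dwwpdo]
C Progressive Voicing Assimilation: [dwwpdo] → [dwwpto]
D Velar Fronting: no change — [dwwpto]
E Final Vowel Raising: [dwwpto] → [dwwptu]

[dwwptu]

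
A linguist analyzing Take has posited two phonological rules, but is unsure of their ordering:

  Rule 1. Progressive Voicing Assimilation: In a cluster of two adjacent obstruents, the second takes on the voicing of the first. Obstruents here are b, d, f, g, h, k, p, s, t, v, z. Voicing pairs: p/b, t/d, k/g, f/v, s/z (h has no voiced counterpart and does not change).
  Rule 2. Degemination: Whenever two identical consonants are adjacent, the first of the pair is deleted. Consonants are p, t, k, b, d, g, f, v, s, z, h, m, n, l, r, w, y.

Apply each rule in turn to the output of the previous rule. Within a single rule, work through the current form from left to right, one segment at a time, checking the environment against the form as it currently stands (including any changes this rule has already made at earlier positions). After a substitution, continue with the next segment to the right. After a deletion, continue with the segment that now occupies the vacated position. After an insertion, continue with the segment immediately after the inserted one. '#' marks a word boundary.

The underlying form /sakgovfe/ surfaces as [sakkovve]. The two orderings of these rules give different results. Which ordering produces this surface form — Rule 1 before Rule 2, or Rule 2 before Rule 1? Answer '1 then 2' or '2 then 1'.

2 then 1

Order 1 then 2:
  1 Progressive Voicing Assimilation: [sakgovfe] → [sakkovve]
  2 Degemination: [sakkovve] → [sakove]
  result: [sakove]
Order 2 then 1:
  2 Degemination: no change — [sakgovfe]
  1 Progressive Voicing Assimilation: [sakgovfe] → [sakkovve]
  result: [sakkovve]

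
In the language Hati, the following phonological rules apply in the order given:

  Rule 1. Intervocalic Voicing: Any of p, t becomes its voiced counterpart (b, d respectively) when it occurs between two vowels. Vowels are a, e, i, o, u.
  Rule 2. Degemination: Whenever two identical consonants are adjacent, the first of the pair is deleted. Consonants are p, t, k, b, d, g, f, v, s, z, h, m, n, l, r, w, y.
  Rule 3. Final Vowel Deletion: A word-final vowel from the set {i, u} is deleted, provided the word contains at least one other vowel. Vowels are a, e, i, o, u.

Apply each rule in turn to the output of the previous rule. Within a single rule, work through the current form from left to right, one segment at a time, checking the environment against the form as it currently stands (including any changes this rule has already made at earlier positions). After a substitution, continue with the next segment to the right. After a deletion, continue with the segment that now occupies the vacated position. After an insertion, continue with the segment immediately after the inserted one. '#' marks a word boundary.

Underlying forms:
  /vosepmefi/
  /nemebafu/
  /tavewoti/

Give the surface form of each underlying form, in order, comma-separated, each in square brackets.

/vosepmefi/:
  Rule 1 Intervocalic Voicing: no change — [vosepmefi]
  Rule 2 Degemination: no change — [vosepmefi]
  Rule 3 Final Vowel Deletion: [vosepmefi] → [vosepmef]
/nemebafu/:
  Rule 1 Intervocalic Voicing: no change — [nemebafu]
  Rule 2 Degemination: no change — [nemebafu]
  Rule 3 Final Vowel Deletion: [nemebafu] → [nemebaf]
/tavewoti/:
  Rule 1 Intervocalic Voicing: [tavewoti] → [tavewodi]
  Rule 2 Degemination: no change — [tavewodi]
  Rule 3 Final Vowel Deletion: [tavewodi] → [tavewod]

[vosepmef], [nemebaf], [tavewod]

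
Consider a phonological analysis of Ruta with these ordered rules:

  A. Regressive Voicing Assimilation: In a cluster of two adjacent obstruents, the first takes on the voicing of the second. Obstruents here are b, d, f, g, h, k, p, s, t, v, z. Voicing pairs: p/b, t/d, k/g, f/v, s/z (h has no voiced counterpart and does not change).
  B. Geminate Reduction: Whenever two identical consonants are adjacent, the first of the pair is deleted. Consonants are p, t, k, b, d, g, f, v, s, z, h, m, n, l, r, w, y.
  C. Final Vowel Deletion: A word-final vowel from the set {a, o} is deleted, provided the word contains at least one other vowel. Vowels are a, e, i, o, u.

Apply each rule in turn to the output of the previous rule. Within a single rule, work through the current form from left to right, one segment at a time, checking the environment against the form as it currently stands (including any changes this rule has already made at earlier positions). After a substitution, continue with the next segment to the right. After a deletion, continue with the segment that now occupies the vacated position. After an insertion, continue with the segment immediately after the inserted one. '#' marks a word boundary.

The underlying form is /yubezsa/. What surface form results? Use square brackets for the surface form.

[yubes]

A Regressive Voicing Assimilation: [yubezsa] → [yubessa]
B Geminate Reduction: [yubessa] → [yubesa]
C Final Vowel Deletion: [yubesa] → [yubes]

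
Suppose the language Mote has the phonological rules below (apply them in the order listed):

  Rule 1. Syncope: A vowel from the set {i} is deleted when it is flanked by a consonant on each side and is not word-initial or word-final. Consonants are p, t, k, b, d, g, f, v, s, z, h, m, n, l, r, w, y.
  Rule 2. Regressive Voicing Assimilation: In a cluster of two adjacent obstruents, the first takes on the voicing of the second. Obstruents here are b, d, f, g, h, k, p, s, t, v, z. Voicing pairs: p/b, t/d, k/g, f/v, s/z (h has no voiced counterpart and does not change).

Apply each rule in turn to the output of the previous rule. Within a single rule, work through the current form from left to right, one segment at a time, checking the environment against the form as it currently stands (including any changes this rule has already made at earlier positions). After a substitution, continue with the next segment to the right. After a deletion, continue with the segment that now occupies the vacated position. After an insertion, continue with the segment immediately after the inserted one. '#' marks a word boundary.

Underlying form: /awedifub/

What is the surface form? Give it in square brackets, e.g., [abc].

Rule 1 Syncope: [awedifub] → [awedfub]
Rule 2 Regressive Voicing Assimilation: [awedfub] → [awetfub]

[awetfub]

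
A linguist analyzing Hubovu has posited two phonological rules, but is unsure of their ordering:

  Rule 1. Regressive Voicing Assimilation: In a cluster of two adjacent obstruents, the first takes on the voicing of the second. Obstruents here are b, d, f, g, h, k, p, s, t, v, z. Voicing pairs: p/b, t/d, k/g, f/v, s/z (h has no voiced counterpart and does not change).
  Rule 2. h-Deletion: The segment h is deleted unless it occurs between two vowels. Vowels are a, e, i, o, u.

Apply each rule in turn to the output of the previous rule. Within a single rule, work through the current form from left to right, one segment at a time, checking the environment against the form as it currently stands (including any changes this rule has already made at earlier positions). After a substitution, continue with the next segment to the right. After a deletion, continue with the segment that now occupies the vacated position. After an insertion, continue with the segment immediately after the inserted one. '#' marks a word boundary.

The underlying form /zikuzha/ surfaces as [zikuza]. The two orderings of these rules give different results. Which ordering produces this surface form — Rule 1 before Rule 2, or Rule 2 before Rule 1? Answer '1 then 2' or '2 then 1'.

2 then 1

Order 1 then 2:
  1 Regressive Voicing Assimilation: [zikuzha] → [zikusha]
  2 h-Deletion: [zikusha] → [zikusa]
  result: [zikusa]
Order 2 then 1:
  2 h-Deletion: [zikuzha] → [zikuza]
  1 Regressive Voicing Assimilation: no change — [zikuza]
  result: [zikuza]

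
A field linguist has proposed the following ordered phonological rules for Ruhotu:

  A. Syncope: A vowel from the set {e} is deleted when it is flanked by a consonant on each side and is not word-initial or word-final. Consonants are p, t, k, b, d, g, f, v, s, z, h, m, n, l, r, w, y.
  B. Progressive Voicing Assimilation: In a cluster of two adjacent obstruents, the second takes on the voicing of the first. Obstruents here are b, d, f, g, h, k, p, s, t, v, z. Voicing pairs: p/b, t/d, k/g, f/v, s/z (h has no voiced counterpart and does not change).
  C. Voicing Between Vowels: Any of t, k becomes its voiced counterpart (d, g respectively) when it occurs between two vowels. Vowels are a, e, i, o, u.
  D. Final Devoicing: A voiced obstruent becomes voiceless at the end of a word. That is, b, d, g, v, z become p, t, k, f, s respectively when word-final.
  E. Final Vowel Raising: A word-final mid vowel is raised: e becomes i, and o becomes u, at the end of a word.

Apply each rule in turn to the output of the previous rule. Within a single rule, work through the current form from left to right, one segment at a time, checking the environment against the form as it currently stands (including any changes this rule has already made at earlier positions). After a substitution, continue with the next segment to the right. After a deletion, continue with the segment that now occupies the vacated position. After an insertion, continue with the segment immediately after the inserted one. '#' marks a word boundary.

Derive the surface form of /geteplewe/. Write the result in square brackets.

[gdblwi]

A Syncope: [geteplewe] → [gtplwe]
B Progressive Voicing Assimilation: [gtplwe] → [gdblwe]
C Voicing Between Vowels: no change — [gdblwe]
D Final Devoicing: no change — [gdblwe]
E Final Vowel Raising: [gdblwe] → [gdblwi]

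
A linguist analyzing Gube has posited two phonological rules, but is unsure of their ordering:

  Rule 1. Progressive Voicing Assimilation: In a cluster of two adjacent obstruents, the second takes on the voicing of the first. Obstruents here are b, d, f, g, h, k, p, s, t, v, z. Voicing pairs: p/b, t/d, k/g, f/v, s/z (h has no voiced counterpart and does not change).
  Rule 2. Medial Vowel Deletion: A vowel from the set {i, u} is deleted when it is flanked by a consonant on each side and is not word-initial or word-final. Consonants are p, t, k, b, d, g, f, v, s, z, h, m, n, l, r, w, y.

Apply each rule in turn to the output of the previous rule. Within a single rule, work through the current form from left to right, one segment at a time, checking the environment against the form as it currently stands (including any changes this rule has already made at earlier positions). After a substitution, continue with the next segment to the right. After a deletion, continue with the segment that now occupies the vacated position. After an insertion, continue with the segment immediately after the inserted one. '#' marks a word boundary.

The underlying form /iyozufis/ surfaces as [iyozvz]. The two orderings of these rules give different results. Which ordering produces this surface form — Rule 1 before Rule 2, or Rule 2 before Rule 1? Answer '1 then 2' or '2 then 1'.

Order 1 then 2:
  1 Progressive Voicing Assimilation: no change — [iyozufis]
  2 Medial Vowel Deletion: [iyozufis] → [iyozfs]
  result: [iyozfs]
Order 2 then 1:
  2 Medial Vowel Deletion: [iyozufis] → [iyozfs]
  1 Progressive Voicing Assimilation: [iyozfs] → [iyozvz]
  result: [iyozvz]

2 then 1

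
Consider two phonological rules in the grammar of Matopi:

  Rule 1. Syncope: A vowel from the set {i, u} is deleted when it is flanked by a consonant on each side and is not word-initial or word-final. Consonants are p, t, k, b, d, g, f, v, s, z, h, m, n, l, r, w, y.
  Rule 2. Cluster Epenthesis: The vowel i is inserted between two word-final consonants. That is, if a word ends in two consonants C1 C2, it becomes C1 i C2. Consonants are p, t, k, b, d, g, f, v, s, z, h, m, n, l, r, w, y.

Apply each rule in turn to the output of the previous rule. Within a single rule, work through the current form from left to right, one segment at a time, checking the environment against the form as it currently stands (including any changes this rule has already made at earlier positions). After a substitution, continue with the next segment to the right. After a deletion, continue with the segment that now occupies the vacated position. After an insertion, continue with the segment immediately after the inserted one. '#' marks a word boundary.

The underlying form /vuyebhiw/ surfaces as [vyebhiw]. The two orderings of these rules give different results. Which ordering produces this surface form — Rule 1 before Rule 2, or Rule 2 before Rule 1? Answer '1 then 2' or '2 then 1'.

1 then 2

Order 1 then 2:
  1 Syncope: [vuyebhiw] → [vyebhw]
  2 Cluster Epenthesis: [vyebhw] → [vyebhiw]
  result: [vyebhiw]
Order 2 then 1:
  2 Cluster Epenthesis: no change — [vuyebhiw]
  1 Syncope: [vuyebhiw] → [vyebhw]
  result: [vyebhw]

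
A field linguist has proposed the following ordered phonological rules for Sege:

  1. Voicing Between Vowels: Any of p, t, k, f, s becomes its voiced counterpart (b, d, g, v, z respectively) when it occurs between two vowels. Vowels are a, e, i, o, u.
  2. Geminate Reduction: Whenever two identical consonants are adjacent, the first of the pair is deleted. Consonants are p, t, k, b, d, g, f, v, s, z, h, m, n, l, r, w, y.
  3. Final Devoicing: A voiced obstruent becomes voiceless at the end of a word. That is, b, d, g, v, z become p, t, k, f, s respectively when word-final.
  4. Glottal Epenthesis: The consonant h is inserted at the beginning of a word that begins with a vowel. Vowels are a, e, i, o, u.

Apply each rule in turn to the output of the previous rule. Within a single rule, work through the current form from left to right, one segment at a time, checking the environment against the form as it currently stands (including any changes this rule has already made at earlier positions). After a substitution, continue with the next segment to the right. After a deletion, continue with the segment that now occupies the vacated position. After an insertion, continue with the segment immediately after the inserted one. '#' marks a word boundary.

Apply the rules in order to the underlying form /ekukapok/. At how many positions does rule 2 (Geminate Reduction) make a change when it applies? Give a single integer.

0

1 Voicing Between Vowels: [ekukapok] → [egugabok]
2 Geminate Reduction: no change — [egugabok]
3 Final Devoicing: no change — [egugabok]
4 Glottal Epenthesis: [egugabok] → [hegugabok]
Rule 2 changed 0 position(s).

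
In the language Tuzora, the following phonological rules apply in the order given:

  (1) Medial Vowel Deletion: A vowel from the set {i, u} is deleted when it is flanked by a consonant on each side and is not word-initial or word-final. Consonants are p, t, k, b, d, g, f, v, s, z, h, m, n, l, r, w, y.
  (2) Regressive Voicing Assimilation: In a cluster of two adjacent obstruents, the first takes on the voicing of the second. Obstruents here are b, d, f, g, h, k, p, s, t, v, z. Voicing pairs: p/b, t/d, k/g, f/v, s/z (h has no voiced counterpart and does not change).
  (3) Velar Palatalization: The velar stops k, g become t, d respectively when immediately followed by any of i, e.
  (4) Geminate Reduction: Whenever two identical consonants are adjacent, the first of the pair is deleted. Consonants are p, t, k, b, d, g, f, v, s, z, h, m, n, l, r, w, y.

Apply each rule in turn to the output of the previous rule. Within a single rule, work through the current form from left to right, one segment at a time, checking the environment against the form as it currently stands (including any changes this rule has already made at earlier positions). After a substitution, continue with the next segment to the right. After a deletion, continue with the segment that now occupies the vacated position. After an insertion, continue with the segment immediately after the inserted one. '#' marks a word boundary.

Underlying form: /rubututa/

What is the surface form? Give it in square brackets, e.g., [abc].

[rpta]

(1) Medial Vowel Deletion: [rubututa] → [rbtta]
(2) Regressive Voicing Assimilation: [rbtta] → [rptta]
(3) Velar Palatalization: no change — [rptta]
(4) Geminate Reduction: [rptta] → [rpta]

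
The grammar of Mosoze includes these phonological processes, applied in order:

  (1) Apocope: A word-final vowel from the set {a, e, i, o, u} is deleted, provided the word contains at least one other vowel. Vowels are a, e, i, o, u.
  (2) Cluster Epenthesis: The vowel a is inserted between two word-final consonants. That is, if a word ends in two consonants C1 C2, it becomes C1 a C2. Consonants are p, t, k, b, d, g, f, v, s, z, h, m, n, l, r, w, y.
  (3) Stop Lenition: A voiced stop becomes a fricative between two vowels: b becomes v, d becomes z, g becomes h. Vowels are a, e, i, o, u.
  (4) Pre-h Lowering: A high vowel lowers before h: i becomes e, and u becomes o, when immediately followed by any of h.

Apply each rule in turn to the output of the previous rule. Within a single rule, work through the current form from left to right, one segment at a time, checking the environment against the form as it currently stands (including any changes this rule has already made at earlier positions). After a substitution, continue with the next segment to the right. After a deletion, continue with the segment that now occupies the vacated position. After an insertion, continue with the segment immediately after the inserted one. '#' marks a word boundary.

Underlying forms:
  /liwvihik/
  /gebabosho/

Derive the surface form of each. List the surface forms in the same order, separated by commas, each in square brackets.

/liwvihik/:
  (1) Apocope: no change — [liwvihik]
  (2) Cluster Epenthesis: no change — [liwvihik]
  (3) Stop Lenition: no change — [liwvihik]
  (4) Pre-h Lowering: [liwvihik] → [liwvehik]
/gebabosho/:
  (1) Apocope: [gebabosho] → [gebabosh]
  (2) Cluster Epenthesis: [gebabosh] → [gebabosah]
  (3) Stop Lenition: [gebabosah] → [gevavosah]
  (4) Pre-h Lowering: no change — [gevavosah]

[liwvehik], [gevavosah]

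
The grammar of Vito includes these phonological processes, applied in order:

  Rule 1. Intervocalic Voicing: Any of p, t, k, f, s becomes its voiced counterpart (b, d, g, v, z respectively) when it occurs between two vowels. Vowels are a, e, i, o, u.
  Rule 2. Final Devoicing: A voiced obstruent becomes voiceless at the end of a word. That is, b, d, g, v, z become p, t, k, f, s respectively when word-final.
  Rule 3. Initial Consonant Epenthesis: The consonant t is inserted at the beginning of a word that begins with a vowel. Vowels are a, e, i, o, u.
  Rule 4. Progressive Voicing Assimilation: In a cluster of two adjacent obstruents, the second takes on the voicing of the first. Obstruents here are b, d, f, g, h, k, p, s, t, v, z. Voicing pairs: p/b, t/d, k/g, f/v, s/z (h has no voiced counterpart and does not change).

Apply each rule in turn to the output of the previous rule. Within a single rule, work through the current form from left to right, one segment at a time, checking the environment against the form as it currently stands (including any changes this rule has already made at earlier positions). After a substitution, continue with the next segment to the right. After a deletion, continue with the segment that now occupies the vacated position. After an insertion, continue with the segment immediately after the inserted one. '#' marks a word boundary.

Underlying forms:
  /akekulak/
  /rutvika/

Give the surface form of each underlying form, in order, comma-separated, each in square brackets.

/akekulak/:
  Rule 1 Intervocalic Voicing: [akekulak] → [agegulak]
  Rule 2 Final Devoicing: no change — [agegulak]
  Rule 3 Initial Consonant Epenthesis: [agegulak] → [tagegulak]
  Rule 4 Progressive Voicing Assimilation: no change — [tagegulak]
/rutvika/:
  Rule 1 Intervocalic Voicing: [rutvika] → [rutviga]
  Rule 2 Final Devoicing: no change — [rutviga]
  Rule 3 Initial Consonant Epenthesis: no change — [rutviga]
  Rule 4 Progressive Voicing Assimilation: [rutviga] → [rutfiga]

[tagegulak], [rutfiga]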